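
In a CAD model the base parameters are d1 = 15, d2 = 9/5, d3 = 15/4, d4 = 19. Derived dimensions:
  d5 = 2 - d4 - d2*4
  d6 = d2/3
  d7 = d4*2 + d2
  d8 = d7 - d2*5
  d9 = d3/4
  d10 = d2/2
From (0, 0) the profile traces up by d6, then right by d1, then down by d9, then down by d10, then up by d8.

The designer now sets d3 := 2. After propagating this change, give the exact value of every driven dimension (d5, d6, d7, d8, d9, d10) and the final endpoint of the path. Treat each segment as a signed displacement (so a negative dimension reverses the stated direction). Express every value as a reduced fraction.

Apply edit: d3 := 2
  d5 = 2 - d4 - d2*4 = -121/5
  d6 = d2/3 = 3/5
  d7 = d4*2 + d2 = 199/5
  d8 = d7 - d2*5 = 154/5
  d9 = d3/4 = 1/2
  d10 = d2/2 = 9/10
Walk from origin (0, 0):
  seg 1: up by d6 = 3/5 → (0, 3/5)
  seg 2: right by d1 = 15 → (15, 3/5)
  seg 3: down by d9 = 1/2 → (15, 1/10)
  seg 4: down by d10 = 9/10 → (15, -4/5)
  seg 5: up by d8 = 154/5 → (15, 30)

d5 = -121/5
d6 = 3/5
d7 = 199/5
d8 = 154/5
d9 = 1/2
d10 = 9/10
endpoint = (15, 30)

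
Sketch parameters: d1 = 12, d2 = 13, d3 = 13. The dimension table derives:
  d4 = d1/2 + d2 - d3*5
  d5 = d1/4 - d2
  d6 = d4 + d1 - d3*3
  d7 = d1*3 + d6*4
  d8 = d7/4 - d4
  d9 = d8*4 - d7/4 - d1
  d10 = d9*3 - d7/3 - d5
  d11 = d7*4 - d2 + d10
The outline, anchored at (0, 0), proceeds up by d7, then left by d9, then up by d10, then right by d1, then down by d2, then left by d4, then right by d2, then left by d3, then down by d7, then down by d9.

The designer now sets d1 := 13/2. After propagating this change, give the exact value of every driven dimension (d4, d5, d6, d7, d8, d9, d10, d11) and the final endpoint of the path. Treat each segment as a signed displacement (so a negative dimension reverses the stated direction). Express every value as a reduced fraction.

Apply edit: d1 := 13/2
  d4 = d1/2 + d2 - d3*5 = -195/4
  d5 = d1/4 - d2 = -91/8
  d6 = d4 + d1 - d3*3 = -325/4
  d7 = d1*3 + d6*4 = -611/2
  d8 = d7/4 - d4 = -221/8
  d9 = d8*4 - d7/4 - d1 = -325/8
  d10 = d9*3 - d7/3 - d5 = -26/3
  d11 = d7*4 - d2 + d10 = -3731/3
Walk from origin (0, 0):
  seg 1: up by d7 = -611/2 → (0, -611/2)
  seg 2: left by d9 = -325/8 → (325/8, -611/2)
  seg 3: up by d10 = -26/3 → (325/8, -1885/6)
  seg 4: right by d1 = 13/2 → (377/8, -1885/6)
  seg 5: down by d2 = 13 → (377/8, -1963/6)
  seg 6: left by d4 = -195/4 → (767/8, -1963/6)
  seg 7: right by d2 = 13 → (871/8, -1963/6)
  seg 8: left by d3 = 13 → (767/8, -1963/6)
  seg 9: down by d7 = -611/2 → (767/8, -65/3)
  seg 10: down by d9 = -325/8 → (767/8, 455/24)

d4 = -195/4
d5 = -91/8
d6 = -325/4
d7 = -611/2
d8 = -221/8
d9 = -325/8
d10 = -26/3
d11 = -3731/3
endpoint = (767/8, 455/24)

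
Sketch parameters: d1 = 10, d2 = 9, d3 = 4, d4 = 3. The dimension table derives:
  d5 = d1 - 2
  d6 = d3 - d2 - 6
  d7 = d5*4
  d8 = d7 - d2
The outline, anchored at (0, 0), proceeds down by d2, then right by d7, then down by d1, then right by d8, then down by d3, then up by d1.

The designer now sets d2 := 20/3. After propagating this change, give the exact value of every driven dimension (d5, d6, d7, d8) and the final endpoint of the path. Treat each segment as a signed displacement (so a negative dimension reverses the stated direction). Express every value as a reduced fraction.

Apply edit: d2 := 20/3
  d5 = d1 - 2 = 8
  d6 = d3 - d2 - 6 = -26/3
  d7 = d5*4 = 32
  d8 = d7 - d2 = 76/3
Walk from origin (0, 0):
  seg 1: down by d2 = 20/3 → (0, -20/3)
  seg 2: right by d7 = 32 → (32, -20/3)
  seg 3: down by d1 = 10 → (32, -50/3)
  seg 4: right by d8 = 76/3 → (172/3, -50/3)
  seg 5: down by d3 = 4 → (172/3, -62/3)
  seg 6: up by d1 = 10 → (172/3, -32/3)

d5 = 8
d6 = -26/3
d7 = 32
d8 = 76/3
endpoint = (172/3, -32/3)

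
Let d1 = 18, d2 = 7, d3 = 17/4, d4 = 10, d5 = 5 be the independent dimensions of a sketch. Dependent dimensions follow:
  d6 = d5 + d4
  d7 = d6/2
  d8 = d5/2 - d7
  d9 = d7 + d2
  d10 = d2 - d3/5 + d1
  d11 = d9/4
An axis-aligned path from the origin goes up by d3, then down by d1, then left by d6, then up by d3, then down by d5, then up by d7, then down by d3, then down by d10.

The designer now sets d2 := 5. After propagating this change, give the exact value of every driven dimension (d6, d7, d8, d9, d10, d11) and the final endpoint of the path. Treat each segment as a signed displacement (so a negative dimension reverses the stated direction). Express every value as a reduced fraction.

d6 = 15
d7 = 15/2
d8 = -5
d9 = 25/2
d10 = 443/20
d11 = 25/8
endpoint = (-15, -167/5)

Apply edit: d2 := 5
  d6 = d5 + d4 = 15
  d7 = d6/2 = 15/2
  d8 = d5/2 - d7 = -5
  d9 = d7 + d2 = 25/2
  d10 = d2 - d3/5 + d1 = 443/20
  d11 = d9/4 = 25/8
Walk from origin (0, 0):
  seg 1: up by d3 = 17/4 → (0, 17/4)
  seg 2: down by d1 = 18 → (0, -55/4)
  seg 3: left by d6 = 15 → (-15, -55/4)
  seg 4: up by d3 = 17/4 → (-15, -19/2)
  seg 5: down by d5 = 5 → (-15, -29/2)
  seg 6: up by d7 = 15/2 → (-15, -7)
  seg 7: down by d3 = 17/4 → (-15, -45/4)
  seg 8: down by d10 = 443/20 → (-15, -167/5)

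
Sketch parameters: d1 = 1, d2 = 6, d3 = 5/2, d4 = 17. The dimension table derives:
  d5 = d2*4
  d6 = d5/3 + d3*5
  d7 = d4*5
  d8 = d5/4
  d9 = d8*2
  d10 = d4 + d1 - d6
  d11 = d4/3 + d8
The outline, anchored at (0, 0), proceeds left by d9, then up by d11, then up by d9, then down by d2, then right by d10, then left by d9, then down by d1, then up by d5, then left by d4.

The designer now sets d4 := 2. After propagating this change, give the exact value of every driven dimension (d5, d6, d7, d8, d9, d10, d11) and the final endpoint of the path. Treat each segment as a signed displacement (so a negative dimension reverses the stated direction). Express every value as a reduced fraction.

d5 = 24
d6 = 41/2
d7 = 10
d8 = 6
d9 = 12
d10 = -35/2
d11 = 20/3
endpoint = (-87/2, 107/3)

Apply edit: d4 := 2
  d5 = d2*4 = 24
  d6 = d5/3 + d3*5 = 41/2
  d7 = d4*5 = 10
  d8 = d5/4 = 6
  d9 = d8*2 = 12
  d10 = d4 + d1 - d6 = -35/2
  d11 = d4/3 + d8 = 20/3
Walk from origin (0, 0):
  seg 1: left by d9 = 12 → (-12, 0)
  seg 2: up by d11 = 20/3 → (-12, 20/3)
  seg 3: up by d9 = 12 → (-12, 56/3)
  seg 4: down by d2 = 6 → (-12, 38/3)
  seg 5: right by d10 = -35/2 → (-59/2, 38/3)
  seg 6: left by d9 = 12 → (-83/2, 38/3)
  seg 7: down by d1 = 1 → (-83/2, 35/3)
  seg 8: up by d5 = 24 → (-83/2, 107/3)
  seg 9: left by d4 = 2 → (-87/2, 107/3)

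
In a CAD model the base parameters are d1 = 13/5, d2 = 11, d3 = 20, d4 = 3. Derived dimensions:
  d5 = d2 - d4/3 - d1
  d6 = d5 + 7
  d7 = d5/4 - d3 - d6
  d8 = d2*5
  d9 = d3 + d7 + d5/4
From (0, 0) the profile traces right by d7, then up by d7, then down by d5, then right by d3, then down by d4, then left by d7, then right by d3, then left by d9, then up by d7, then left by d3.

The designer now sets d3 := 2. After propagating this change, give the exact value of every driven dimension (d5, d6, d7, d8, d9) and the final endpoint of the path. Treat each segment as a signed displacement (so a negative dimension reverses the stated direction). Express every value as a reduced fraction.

d5 = 37/5
d6 = 72/5
d7 = -291/20
d8 = 55
d9 = -107/10
endpoint = (127/10, -79/2)

Apply edit: d3 := 2
  d5 = d2 - d4/3 - d1 = 37/5
  d6 = d5 + 7 = 72/5
  d7 = d5/4 - d3 - d6 = -291/20
  d8 = d2*5 = 55
  d9 = d3 + d7 + d5/4 = -107/10
Walk from origin (0, 0):
  seg 1: right by d7 = -291/20 → (-291/20, 0)
  seg 2: up by d7 = -291/20 → (-291/20, -291/20)
  seg 3: down by d5 = 37/5 → (-291/20, -439/20)
  seg 4: right by d3 = 2 → (-251/20, -439/20)
  seg 5: down by d4 = 3 → (-251/20, -499/20)
  seg 6: left by d7 = -291/20 → (2, -499/20)
  seg 7: right by d3 = 2 → (4, -499/20)
  seg 8: left by d9 = -107/10 → (147/10, -499/20)
  seg 9: up by d7 = -291/20 → (147/10, -79/2)
  seg 10: left by d3 = 2 → (127/10, -79/2)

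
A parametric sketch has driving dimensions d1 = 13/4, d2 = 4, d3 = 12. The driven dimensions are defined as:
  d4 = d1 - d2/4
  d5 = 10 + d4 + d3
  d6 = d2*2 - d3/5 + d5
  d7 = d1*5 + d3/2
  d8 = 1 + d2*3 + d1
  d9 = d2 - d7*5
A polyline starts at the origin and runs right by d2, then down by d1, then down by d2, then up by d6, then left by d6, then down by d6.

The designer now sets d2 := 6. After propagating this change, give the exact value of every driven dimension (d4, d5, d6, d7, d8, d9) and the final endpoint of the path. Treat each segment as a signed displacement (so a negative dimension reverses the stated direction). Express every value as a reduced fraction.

d4 = 7/4
d5 = 95/4
d6 = 667/20
d7 = 89/4
d8 = 89/4
d9 = -421/4
endpoint = (-547/20, -37/4)

Apply edit: d2 := 6
  d4 = d1 - d2/4 = 7/4
  d5 = 10 + d4 + d3 = 95/4
  d6 = d2*2 - d3/5 + d5 = 667/20
  d7 = d1*5 + d3/2 = 89/4
  d8 = 1 + d2*3 + d1 = 89/4
  d9 = d2 - d7*5 = -421/4
Walk from origin (0, 0):
  seg 1: right by d2 = 6 → (6, 0)
  seg 2: down by d1 = 13/4 → (6, -13/4)
  seg 3: down by d2 = 6 → (6, -37/4)
  seg 4: up by d6 = 667/20 → (6, 241/10)
  seg 5: left by d6 = 667/20 → (-547/20, 241/10)
  seg 6: down by d6 = 667/20 → (-547/20, -37/4)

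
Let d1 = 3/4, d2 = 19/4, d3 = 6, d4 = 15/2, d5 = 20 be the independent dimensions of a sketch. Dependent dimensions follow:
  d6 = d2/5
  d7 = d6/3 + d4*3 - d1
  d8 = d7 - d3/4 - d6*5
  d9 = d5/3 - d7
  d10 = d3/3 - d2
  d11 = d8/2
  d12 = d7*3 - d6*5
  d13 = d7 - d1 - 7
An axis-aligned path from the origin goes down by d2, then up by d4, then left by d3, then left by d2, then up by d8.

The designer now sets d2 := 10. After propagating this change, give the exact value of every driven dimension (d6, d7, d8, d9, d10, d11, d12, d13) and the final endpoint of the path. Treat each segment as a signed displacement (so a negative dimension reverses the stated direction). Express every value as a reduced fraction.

Apply edit: d2 := 10
  d6 = d2/5 = 2
  d7 = d6/3 + d4*3 - d1 = 269/12
  d8 = d7 - d3/4 - d6*5 = 131/12
  d9 = d5/3 - d7 = -63/4
  d10 = d3/3 - d2 = -8
  d11 = d8/2 = 131/24
  d12 = d7*3 - d6*5 = 229/4
  d13 = d7 - d1 - 7 = 44/3
Walk from origin (0, 0):
  seg 1: down by d2 = 10 → (0, -10)
  seg 2: up by d4 = 15/2 → (0, -5/2)
  seg 3: left by d3 = 6 → (-6, -5/2)
  seg 4: left by d2 = 10 → (-16, -5/2)
  seg 5: up by d8 = 131/12 → (-16, 101/12)

d6 = 2
d7 = 269/12
d8 = 131/12
d9 = -63/4
d10 = -8
d11 = 131/24
d12 = 229/4
d13 = 44/3
endpoint = (-16, 101/12)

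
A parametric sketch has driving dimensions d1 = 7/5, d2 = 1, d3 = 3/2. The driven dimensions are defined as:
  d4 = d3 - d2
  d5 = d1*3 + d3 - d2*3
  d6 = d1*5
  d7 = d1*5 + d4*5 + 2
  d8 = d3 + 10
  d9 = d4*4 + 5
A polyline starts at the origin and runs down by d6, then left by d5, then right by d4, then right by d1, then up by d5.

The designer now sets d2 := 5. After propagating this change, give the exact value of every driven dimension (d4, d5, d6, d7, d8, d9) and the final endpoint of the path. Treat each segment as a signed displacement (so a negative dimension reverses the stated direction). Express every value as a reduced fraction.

d4 = -7/2
d5 = -93/10
d6 = 7
d7 = -17/2
d8 = 23/2
d9 = -9
endpoint = (36/5, -163/10)

Apply edit: d2 := 5
  d4 = d3 - d2 = -7/2
  d5 = d1*3 + d3 - d2*3 = -93/10
  d6 = d1*5 = 7
  d7 = d1*5 + d4*5 + 2 = -17/2
  d8 = d3 + 10 = 23/2
  d9 = d4*4 + 5 = -9
Walk from origin (0, 0):
  seg 1: down by d6 = 7 → (0, -7)
  seg 2: left by d5 = -93/10 → (93/10, -7)
  seg 3: right by d4 = -7/2 → (29/5, -7)
  seg 4: right by d1 = 7/5 → (36/5, -7)
  seg 5: up by d5 = -93/10 → (36/5, -163/10)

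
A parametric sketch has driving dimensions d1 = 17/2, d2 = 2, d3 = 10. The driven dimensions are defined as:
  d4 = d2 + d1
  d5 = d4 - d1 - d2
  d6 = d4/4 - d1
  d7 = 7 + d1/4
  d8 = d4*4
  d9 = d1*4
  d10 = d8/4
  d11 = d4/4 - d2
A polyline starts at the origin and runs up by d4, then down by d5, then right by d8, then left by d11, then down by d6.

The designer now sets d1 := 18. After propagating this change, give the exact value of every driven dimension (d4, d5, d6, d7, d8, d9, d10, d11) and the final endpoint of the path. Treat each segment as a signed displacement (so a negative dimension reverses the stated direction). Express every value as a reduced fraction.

Apply edit: d1 := 18
  d4 = d2 + d1 = 20
  d5 = d4 - d1 - d2 = 0
  d6 = d4/4 - d1 = -13
  d7 = 7 + d1/4 = 23/2
  d8 = d4*4 = 80
  d9 = d1*4 = 72
  d10 = d8/4 = 20
  d11 = d4/4 - d2 = 3
Walk from origin (0, 0):
  seg 1: up by d4 = 20 → (0, 20)
  seg 2: down by d5 = 0 → (0, 20)
  seg 3: right by d8 = 80 → (80, 20)
  seg 4: left by d11 = 3 → (77, 20)
  seg 5: down by d6 = -13 → (77, 33)

d4 = 20
d5 = 0
d6 = -13
d7 = 23/2
d8 = 80
d9 = 72
d10 = 20
d11 = 3
endpoint = (77, 33)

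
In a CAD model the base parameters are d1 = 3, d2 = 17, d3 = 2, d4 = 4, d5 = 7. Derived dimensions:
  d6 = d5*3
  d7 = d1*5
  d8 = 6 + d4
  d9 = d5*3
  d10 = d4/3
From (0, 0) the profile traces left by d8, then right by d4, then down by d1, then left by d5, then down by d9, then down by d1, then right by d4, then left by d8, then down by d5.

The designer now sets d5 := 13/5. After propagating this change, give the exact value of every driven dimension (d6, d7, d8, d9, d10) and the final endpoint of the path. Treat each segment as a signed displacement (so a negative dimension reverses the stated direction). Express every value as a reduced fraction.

d6 = 39/5
d7 = 15
d8 = 10
d9 = 39/5
d10 = 4/3
endpoint = (-73/5, -82/5)

Apply edit: d5 := 13/5
  d6 = d5*3 = 39/5
  d7 = d1*5 = 15
  d8 = 6 + d4 = 10
  d9 = d5*3 = 39/5
  d10 = d4/3 = 4/3
Walk from origin (0, 0):
  seg 1: left by d8 = 10 → (-10, 0)
  seg 2: right by d4 = 4 → (-6, 0)
  seg 3: down by d1 = 3 → (-6, -3)
  seg 4: left by d5 = 13/5 → (-43/5, -3)
  seg 5: down by d9 = 39/5 → (-43/5, -54/5)
  seg 6: down by d1 = 3 → (-43/5, -69/5)
  seg 7: right by d4 = 4 → (-23/5, -69/5)
  seg 8: left by d8 = 10 → (-73/5, -69/5)
  seg 9: down by d5 = 13/5 → (-73/5, -82/5)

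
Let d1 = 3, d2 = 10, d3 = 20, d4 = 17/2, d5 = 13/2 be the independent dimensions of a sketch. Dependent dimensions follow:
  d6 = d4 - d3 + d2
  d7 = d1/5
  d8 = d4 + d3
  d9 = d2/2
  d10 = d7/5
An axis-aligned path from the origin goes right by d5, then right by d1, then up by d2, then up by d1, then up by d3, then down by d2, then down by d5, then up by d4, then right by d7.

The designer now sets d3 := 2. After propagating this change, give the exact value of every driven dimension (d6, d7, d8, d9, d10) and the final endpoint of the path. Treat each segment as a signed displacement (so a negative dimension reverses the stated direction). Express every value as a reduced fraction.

d6 = 33/2
d7 = 3/5
d8 = 21/2
d9 = 5
d10 = 3/25
endpoint = (101/10, 7)

Apply edit: d3 := 2
  d6 = d4 - d3 + d2 = 33/2
  d7 = d1/5 = 3/5
  d8 = d4 + d3 = 21/2
  d9 = d2/2 = 5
  d10 = d7/5 = 3/25
Walk from origin (0, 0):
  seg 1: right by d5 = 13/2 → (13/2, 0)
  seg 2: right by d1 = 3 → (19/2, 0)
  seg 3: up by d2 = 10 → (19/2, 10)
  seg 4: up by d1 = 3 → (19/2, 13)
  seg 5: up by d3 = 2 → (19/2, 15)
  seg 6: down by d2 = 10 → (19/2, 5)
  seg 7: down by d5 = 13/2 → (19/2, -3/2)
  seg 8: up by d4 = 17/2 → (19/2, 7)
  seg 9: right by d7 = 3/5 → (101/10, 7)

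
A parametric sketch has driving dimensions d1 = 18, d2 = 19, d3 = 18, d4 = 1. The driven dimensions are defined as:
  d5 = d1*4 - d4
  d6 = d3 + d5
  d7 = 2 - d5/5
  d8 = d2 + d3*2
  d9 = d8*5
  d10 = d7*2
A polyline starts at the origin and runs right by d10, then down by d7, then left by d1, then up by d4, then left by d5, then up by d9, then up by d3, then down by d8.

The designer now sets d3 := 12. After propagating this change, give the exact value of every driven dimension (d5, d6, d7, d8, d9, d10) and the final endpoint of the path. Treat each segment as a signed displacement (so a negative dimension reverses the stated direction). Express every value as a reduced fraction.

Apply edit: d3 := 12
  d5 = d1*4 - d4 = 71
  d6 = d3 + d5 = 83
  d7 = 2 - d5/5 = -61/5
  d8 = d2 + d3*2 = 43
  d9 = d8*5 = 215
  d10 = d7*2 = -122/5
Walk from origin (0, 0):
  seg 1: right by d10 = -122/5 → (-122/5, 0)
  seg 2: down by d7 = -61/5 → (-122/5, 61/5)
  seg 3: left by d1 = 18 → (-212/5, 61/5)
  seg 4: up by d4 = 1 → (-212/5, 66/5)
  seg 5: left by d5 = 71 → (-567/5, 66/5)
  seg 6: up by d9 = 215 → (-567/5, 1141/5)
  seg 7: up by d3 = 12 → (-567/5, 1201/5)
  seg 8: down by d8 = 43 → (-567/5, 986/5)

d5 = 71
d6 = 83
d7 = -61/5
d8 = 43
d9 = 215
d10 = -122/5
endpoint = (-567/5, 986/5)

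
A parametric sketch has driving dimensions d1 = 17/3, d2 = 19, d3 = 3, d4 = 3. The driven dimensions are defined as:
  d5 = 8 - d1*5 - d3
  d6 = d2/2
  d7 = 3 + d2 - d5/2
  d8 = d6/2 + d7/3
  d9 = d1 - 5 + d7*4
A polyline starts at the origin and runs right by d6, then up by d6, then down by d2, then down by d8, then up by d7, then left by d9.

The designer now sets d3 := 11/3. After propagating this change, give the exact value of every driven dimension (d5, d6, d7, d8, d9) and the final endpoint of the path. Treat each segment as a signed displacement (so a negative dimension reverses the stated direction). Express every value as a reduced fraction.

Apply edit: d3 := 11/3
  d5 = 8 - d1*5 - d3 = -24
  d6 = d2/2 = 19/2
  d7 = 3 + d2 - d5/2 = 34
  d8 = d6/2 + d7/3 = 193/12
  d9 = d1 - 5 + d7*4 = 410/3
Walk from origin (0, 0):
  seg 1: right by d6 = 19/2 → (19/2, 0)
  seg 2: up by d6 = 19/2 → (19/2, 19/2)
  seg 3: down by d2 = 19 → (19/2, -19/2)
  seg 4: down by d8 = 193/12 → (19/2, -307/12)
  seg 5: up by d7 = 34 → (19/2, 101/12)
  seg 6: left by d9 = 410/3 → (-763/6, 101/12)

d5 = -24
d6 = 19/2
d7 = 34
d8 = 193/12
d9 = 410/3
endpoint = (-763/6, 101/12)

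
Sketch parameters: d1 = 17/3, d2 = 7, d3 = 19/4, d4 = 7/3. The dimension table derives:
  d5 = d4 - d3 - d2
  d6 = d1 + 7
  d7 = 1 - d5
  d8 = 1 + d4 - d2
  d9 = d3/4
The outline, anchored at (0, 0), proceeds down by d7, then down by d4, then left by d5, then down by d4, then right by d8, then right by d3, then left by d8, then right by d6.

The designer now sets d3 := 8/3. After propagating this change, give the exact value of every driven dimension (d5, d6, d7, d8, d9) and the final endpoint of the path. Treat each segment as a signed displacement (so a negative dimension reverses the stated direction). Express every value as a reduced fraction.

d5 = -22/3
d6 = 38/3
d7 = 25/3
d8 = -11/3
d9 = 2/3
endpoint = (68/3, -13)

Apply edit: d3 := 8/3
  d5 = d4 - d3 - d2 = -22/3
  d6 = d1 + 7 = 38/3
  d7 = 1 - d5 = 25/3
  d8 = 1 + d4 - d2 = -11/3
  d9 = d3/4 = 2/3
Walk from origin (0, 0):
  seg 1: down by d7 = 25/3 → (0, -25/3)
  seg 2: down by d4 = 7/3 → (0, -32/3)
  seg 3: left by d5 = -22/3 → (22/3, -32/3)
  seg 4: down by d4 = 7/3 → (22/3, -13)
  seg 5: right by d8 = -11/3 → (11/3, -13)
  seg 6: right by d3 = 8/3 → (19/3, -13)
  seg 7: left by d8 = -11/3 → (10, -13)
  seg 8: right by d6 = 38/3 → (68/3, -13)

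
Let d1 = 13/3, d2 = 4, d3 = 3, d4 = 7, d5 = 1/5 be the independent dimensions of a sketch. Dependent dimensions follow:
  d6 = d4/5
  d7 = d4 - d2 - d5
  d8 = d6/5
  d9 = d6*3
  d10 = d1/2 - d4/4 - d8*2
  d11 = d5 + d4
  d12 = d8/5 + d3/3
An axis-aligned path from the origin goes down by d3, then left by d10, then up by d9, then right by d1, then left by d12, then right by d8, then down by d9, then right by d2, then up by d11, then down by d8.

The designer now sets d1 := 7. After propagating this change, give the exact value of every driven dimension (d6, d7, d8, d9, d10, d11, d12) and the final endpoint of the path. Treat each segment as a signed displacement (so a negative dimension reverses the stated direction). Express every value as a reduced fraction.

Apply edit: d1 := 7
  d6 = d4/5 = 7/5
  d7 = d4 - d2 - d5 = 14/5
  d8 = d6/5 = 7/25
  d9 = d6*3 = 21/5
  d10 = d1/2 - d4/4 - d8*2 = 119/100
  d11 = d5 + d4 = 36/5
  d12 = d8/5 + d3/3 = 132/125
Walk from origin (0, 0):
  seg 1: down by d3 = 3 → (0, -3)
  seg 2: left by d10 = 119/100 → (-119/100, -3)
  seg 3: up by d9 = 21/5 → (-119/100, 6/5)
  seg 4: right by d1 = 7 → (581/100, 6/5)
  seg 5: left by d12 = 132/125 → (2377/500, 6/5)
  seg 6: right by d8 = 7/25 → (2517/500, 6/5)
  seg 7: down by d9 = 21/5 → (2517/500, -3)
  seg 8: right by d2 = 4 → (4517/500, -3)
  seg 9: up by d11 = 36/5 → (4517/500, 21/5)
  seg 10: down by d8 = 7/25 → (4517/500, 98/25)

d6 = 7/5
d7 = 14/5
d8 = 7/25
d9 = 21/5
d10 = 119/100
d11 = 36/5
d12 = 132/125
endpoint = (4517/500, 98/25)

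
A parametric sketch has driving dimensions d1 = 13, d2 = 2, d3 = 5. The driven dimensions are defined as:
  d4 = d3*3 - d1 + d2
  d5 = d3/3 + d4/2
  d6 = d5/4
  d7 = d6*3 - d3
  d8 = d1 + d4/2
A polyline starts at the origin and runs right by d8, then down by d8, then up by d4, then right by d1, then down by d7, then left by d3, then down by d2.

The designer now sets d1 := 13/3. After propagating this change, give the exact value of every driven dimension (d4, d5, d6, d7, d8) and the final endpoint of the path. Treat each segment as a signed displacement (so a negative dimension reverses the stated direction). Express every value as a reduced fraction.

d4 = 38/3
d5 = 8
d6 = 2
d7 = 1
d8 = 32/3
endpoint = (10, -1)

Apply edit: d1 := 13/3
  d4 = d3*3 - d1 + d2 = 38/3
  d5 = d3/3 + d4/2 = 8
  d6 = d5/4 = 2
  d7 = d6*3 - d3 = 1
  d8 = d1 + d4/2 = 32/3
Walk from origin (0, 0):
  seg 1: right by d8 = 32/3 → (32/3, 0)
  seg 2: down by d8 = 32/3 → (32/3, -32/3)
  seg 3: up by d4 = 38/3 → (32/3, 2)
  seg 4: right by d1 = 13/3 → (15, 2)
  seg 5: down by d7 = 1 → (15, 1)
  seg 6: left by d3 = 5 → (10, 1)
  seg 7: down by d2 = 2 → (10, -1)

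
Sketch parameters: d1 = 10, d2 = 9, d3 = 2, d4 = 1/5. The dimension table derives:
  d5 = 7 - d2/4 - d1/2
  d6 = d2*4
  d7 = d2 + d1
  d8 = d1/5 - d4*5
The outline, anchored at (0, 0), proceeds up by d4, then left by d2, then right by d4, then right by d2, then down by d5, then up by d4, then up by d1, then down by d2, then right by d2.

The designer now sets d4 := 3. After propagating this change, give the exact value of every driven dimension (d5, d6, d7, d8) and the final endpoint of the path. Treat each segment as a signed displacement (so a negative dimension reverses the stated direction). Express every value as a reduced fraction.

Apply edit: d4 := 3
  d5 = 7 - d2/4 - d1/2 = -1/4
  d6 = d2*4 = 36
  d7 = d2 + d1 = 19
  d8 = d1/5 - d4*5 = -13
Walk from origin (0, 0):
  seg 1: up by d4 = 3 → (0, 3)
  seg 2: left by d2 = 9 → (-9, 3)
  seg 3: right by d4 = 3 → (-6, 3)
  seg 4: right by d2 = 9 → (3, 3)
  seg 5: down by d5 = -1/4 → (3, 13/4)
  seg 6: up by d4 = 3 → (3, 25/4)
  seg 7: up by d1 = 10 → (3, 65/4)
  seg 8: down by d2 = 9 → (3, 29/4)
  seg 9: right by d2 = 9 → (12, 29/4)

d5 = -1/4
d6 = 36
d7 = 19
d8 = -13
endpoint = (12, 29/4)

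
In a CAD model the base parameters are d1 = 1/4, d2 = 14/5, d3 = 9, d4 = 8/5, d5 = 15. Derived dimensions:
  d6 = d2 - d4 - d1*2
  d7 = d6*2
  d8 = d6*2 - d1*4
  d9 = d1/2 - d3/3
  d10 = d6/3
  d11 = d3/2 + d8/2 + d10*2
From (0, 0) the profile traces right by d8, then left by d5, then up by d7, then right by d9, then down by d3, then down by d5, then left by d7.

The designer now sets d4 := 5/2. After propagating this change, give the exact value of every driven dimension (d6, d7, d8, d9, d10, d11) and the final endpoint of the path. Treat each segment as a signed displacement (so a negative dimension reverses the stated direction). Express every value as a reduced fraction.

d6 = -1/5
d7 = -2/5
d8 = -7/5
d9 = -23/8
d10 = -1/15
d11 = 11/3
endpoint = (-151/8, -122/5)

Apply edit: d4 := 5/2
  d6 = d2 - d4 - d1*2 = -1/5
  d7 = d6*2 = -2/5
  d8 = d6*2 - d1*4 = -7/5
  d9 = d1/2 - d3/3 = -23/8
  d10 = d6/3 = -1/15
  d11 = d3/2 + d8/2 + d10*2 = 11/3
Walk from origin (0, 0):
  seg 1: right by d8 = -7/5 → (-7/5, 0)
  seg 2: left by d5 = 15 → (-82/5, 0)
  seg 3: up by d7 = -2/5 → (-82/5, -2/5)
  seg 4: right by d9 = -23/8 → (-771/40, -2/5)
  seg 5: down by d3 = 9 → (-771/40, -47/5)
  seg 6: down by d5 = 15 → (-771/40, -122/5)
  seg 7: left by d7 = -2/5 → (-151/8, -122/5)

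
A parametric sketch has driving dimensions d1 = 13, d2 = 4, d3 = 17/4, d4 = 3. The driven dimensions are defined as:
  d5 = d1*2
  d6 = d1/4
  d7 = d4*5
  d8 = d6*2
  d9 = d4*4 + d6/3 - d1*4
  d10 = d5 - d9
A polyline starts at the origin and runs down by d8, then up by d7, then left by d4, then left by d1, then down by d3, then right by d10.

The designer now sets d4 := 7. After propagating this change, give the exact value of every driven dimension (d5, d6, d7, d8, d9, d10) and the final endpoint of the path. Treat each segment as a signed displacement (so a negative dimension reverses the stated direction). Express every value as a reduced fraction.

Apply edit: d4 := 7
  d5 = d1*2 = 26
  d6 = d1/4 = 13/4
  d7 = d4*5 = 35
  d8 = d6*2 = 13/2
  d9 = d4*4 + d6/3 - d1*4 = -275/12
  d10 = d5 - d9 = 587/12
Walk from origin (0, 0):
  seg 1: down by d8 = 13/2 → (0, -13/2)
  seg 2: up by d7 = 35 → (0, 57/2)
  seg 3: left by d4 = 7 → (-7, 57/2)
  seg 4: left by d1 = 13 → (-20, 57/2)
  seg 5: down by d3 = 17/4 → (-20, 97/4)
  seg 6: right by d10 = 587/12 → (347/12, 97/4)

d5 = 26
d6 = 13/4
d7 = 35
d8 = 13/2
d9 = -275/12
d10 = 587/12
endpoint = (347/12, 97/4)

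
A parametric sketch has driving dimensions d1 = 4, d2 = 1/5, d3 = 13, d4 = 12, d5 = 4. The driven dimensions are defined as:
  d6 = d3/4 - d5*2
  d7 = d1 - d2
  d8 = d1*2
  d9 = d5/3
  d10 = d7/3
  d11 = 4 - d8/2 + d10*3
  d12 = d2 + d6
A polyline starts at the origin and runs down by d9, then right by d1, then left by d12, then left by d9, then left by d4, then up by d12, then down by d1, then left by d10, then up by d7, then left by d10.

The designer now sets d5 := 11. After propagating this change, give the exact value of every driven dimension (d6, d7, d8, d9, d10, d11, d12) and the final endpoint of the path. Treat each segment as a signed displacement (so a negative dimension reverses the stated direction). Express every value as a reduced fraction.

Apply edit: d5 := 11
  d6 = d3/4 - d5*2 = -75/4
  d7 = d1 - d2 = 19/5
  d8 = d1*2 = 8
  d9 = d5/3 = 11/3
  d10 = d7/3 = 19/15
  d11 = 4 - d8/2 + d10*3 = 19/5
  d12 = d2 + d6 = -371/20
Walk from origin (0, 0):
  seg 1: down by d9 = 11/3 → (0, -11/3)
  seg 2: right by d1 = 4 → (4, -11/3)
  seg 3: left by d12 = -371/20 → (451/20, -11/3)
  seg 4: left by d9 = 11/3 → (1133/60, -11/3)
  seg 5: left by d4 = 12 → (413/60, -11/3)
  seg 6: up by d12 = -371/20 → (413/60, -1333/60)
  seg 7: down by d1 = 4 → (413/60, -1573/60)
  seg 8: left by d10 = 19/15 → (337/60, -1573/60)
  seg 9: up by d7 = 19/5 → (337/60, -269/12)
  seg 10: left by d10 = 19/15 → (87/20, -269/12)

d6 = -75/4
d7 = 19/5
d8 = 8
d9 = 11/3
d10 = 19/15
d11 = 19/5
d12 = -371/20
endpoint = (87/20, -269/12)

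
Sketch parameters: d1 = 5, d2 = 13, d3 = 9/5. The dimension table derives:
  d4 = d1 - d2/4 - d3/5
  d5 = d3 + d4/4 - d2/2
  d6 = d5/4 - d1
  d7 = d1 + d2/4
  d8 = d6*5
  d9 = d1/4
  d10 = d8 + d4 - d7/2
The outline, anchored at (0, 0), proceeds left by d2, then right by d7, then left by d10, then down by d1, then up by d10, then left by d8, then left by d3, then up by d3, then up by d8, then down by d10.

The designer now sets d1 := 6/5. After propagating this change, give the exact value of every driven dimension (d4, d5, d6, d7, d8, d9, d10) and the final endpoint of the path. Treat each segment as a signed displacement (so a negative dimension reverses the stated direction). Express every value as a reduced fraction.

Apply edit: d1 := 6/5
  d4 = d1 - d2/4 - d3/5 = -241/100
  d5 = d3 + d4/4 - d2/2 = -2121/400
  d6 = d5/4 - d1 = -4041/1600
  d7 = d1 + d2/4 = 89/20
  d8 = d6*5 = -4041/320
  d9 = d1/4 = 3/10
  d10 = d8 + d4 - d7/2 = -27621/1600
Walk from origin (0, 0):
  seg 1: left by d2 = 13 → (-13, 0)
  seg 2: right by d7 = 89/20 → (-171/20, 0)
  seg 3: left by d10 = -27621/1600 → (13941/1600, 0)
  seg 4: down by d1 = 6/5 → (13941/1600, -6/5)
  seg 5: up by d10 = -27621/1600 → (13941/1600, -29541/1600)
  seg 6: left by d8 = -4041/320 → (17073/800, -29541/1600)
  seg 7: left by d3 = 9/5 → (15633/800, -29541/1600)
  seg 8: up by d3 = 9/5 → (15633/800, -26661/1600)
  seg 9: up by d8 = -4041/320 → (15633/800, -23433/800)
  seg 10: down by d10 = -27621/1600 → (15633/800, -3849/320)

d4 = -241/100
d5 = -2121/400
d6 = -4041/1600
d7 = 89/20
d8 = -4041/320
d9 = 3/10
d10 = -27621/1600
endpoint = (15633/800, -3849/320)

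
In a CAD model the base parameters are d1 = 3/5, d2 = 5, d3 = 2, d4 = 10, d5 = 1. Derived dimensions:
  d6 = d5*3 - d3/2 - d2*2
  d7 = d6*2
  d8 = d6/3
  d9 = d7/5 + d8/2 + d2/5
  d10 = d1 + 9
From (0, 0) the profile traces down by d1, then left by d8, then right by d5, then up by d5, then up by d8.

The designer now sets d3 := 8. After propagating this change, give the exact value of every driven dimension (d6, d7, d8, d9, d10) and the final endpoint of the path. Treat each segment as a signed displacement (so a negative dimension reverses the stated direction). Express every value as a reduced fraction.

Apply edit: d3 := 8
  d6 = d5*3 - d3/2 - d2*2 = -11
  d7 = d6*2 = -22
  d8 = d6/3 = -11/3
  d9 = d7/5 + d8/2 + d2/5 = -157/30
  d10 = d1 + 9 = 48/5
Walk from origin (0, 0):
  seg 1: down by d1 = 3/5 → (0, -3/5)
  seg 2: left by d8 = -11/3 → (11/3, -3/5)
  seg 3: right by d5 = 1 → (14/3, -3/5)
  seg 4: up by d5 = 1 → (14/3, 2/5)
  seg 5: up by d8 = -11/3 → (14/3, -49/15)

d6 = -11
d7 = -22
d8 = -11/3
d9 = -157/30
d10 = 48/5
endpoint = (14/3, -49/15)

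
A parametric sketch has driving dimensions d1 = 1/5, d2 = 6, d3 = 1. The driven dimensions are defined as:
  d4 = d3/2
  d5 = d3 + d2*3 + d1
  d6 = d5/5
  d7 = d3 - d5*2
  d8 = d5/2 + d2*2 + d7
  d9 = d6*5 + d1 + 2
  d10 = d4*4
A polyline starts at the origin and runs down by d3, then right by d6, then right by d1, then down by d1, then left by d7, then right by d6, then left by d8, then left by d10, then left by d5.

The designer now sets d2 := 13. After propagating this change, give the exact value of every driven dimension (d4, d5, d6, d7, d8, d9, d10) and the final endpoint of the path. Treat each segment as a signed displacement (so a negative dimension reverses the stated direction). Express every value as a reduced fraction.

d4 = 1/2
d5 = 201/5
d6 = 201/25
d7 = -397/5
d8 = -333/10
d9 = 212/5
d10 = 2
endpoint = (4339/50, -6/5)

Apply edit: d2 := 13
  d4 = d3/2 = 1/2
  d5 = d3 + d2*3 + d1 = 201/5
  d6 = d5/5 = 201/25
  d7 = d3 - d5*2 = -397/5
  d8 = d5/2 + d2*2 + d7 = -333/10
  d9 = d6*5 + d1 + 2 = 212/5
  d10 = d4*4 = 2
Walk from origin (0, 0):
  seg 1: down by d3 = 1 → (0, -1)
  seg 2: right by d6 = 201/25 → (201/25, -1)
  seg 3: right by d1 = 1/5 → (206/25, -1)
  seg 4: down by d1 = 1/5 → (206/25, -6/5)
  seg 5: left by d7 = -397/5 → (2191/25, -6/5)
  seg 6: right by d6 = 201/25 → (2392/25, -6/5)
  seg 7: left by d8 = -333/10 → (6449/50, -6/5)
  seg 8: left by d10 = 2 → (6349/50, -6/5)
  seg 9: left by d5 = 201/5 → (4339/50, -6/5)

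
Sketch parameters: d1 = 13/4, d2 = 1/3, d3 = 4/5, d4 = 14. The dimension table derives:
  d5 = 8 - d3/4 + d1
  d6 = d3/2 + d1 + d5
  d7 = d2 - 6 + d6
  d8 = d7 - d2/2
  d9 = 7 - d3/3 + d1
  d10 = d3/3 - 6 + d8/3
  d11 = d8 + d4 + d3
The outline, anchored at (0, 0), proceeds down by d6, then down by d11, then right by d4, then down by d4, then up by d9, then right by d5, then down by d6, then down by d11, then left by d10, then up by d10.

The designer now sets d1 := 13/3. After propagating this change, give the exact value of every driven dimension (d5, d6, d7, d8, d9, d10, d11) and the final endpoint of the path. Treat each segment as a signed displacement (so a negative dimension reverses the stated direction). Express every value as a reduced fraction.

d5 = 182/15
d6 = 253/15
d7 = 56/5
d8 = 331/30
d9 = 166/15
d10 = -37/18
d11 = 155/6
endpoint = (2537/90, -1627/18)

Apply edit: d1 := 13/3
  d5 = 8 - d3/4 + d1 = 182/15
  d6 = d3/2 + d1 + d5 = 253/15
  d7 = d2 - 6 + d6 = 56/5
  d8 = d7 - d2/2 = 331/30
  d9 = 7 - d3/3 + d1 = 166/15
  d10 = d3/3 - 6 + d8/3 = -37/18
  d11 = d8 + d4 + d3 = 155/6
Walk from origin (0, 0):
  seg 1: down by d6 = 253/15 → (0, -253/15)
  seg 2: down by d11 = 155/6 → (0, -427/10)
  seg 3: right by d4 = 14 → (14, -427/10)
  seg 4: down by d4 = 14 → (14, -567/10)
  seg 5: up by d9 = 166/15 → (14, -1369/30)
  seg 6: right by d5 = 182/15 → (392/15, -1369/30)
  seg 7: down by d6 = 253/15 → (392/15, -125/2)
  seg 8: down by d11 = 155/6 → (392/15, -265/3)
  seg 9: left by d10 = -37/18 → (2537/90, -265/3)
  seg 10: up by d10 = -37/18 → (2537/90, -1627/18)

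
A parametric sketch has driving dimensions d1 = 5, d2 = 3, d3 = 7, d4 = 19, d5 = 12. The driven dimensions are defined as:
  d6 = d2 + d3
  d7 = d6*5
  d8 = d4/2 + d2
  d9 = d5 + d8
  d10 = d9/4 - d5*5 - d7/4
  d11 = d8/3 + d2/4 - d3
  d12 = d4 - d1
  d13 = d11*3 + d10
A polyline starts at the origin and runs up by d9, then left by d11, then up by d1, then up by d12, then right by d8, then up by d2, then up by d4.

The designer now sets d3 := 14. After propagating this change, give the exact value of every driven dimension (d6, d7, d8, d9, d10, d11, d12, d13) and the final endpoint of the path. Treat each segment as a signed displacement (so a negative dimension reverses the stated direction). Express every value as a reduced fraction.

Apply edit: d3 := 14
  d6 = d2 + d3 = 17
  d7 = d6*5 = 85
  d8 = d4/2 + d2 = 25/2
  d9 = d5 + d8 = 49/2
  d10 = d9/4 - d5*5 - d7/4 = -601/8
  d11 = d8/3 + d2/4 - d3 = -109/12
  d12 = d4 - d1 = 14
  d13 = d11*3 + d10 = -819/8
Walk from origin (0, 0):
  seg 1: up by d9 = 49/2 → (0, 49/2)
  seg 2: left by d11 = -109/12 → (109/12, 49/2)
  seg 3: up by d1 = 5 → (109/12, 59/2)
  seg 4: up by d12 = 14 → (109/12, 87/2)
  seg 5: right by d8 = 25/2 → (259/12, 87/2)
  seg 6: up by d2 = 3 → (259/12, 93/2)
  seg 7: up by d4 = 19 → (259/12, 131/2)

d6 = 17
d7 = 85
d8 = 25/2
d9 = 49/2
d10 = -601/8
d11 = -109/12
d12 = 14
d13 = -819/8
endpoint = (259/12, 131/2)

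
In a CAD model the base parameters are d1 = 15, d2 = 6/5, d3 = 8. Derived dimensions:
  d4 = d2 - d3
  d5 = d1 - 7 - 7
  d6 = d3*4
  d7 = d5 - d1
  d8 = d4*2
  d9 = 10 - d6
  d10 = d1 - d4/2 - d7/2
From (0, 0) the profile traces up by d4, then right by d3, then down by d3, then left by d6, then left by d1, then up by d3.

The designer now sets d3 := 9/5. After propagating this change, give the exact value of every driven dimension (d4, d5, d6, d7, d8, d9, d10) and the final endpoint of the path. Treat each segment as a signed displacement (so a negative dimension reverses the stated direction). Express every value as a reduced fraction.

Apply edit: d3 := 9/5
  d4 = d2 - d3 = -3/5
  d5 = d1 - 7 - 7 = 1
  d6 = d3*4 = 36/5
  d7 = d5 - d1 = -14
  d8 = d4*2 = -6/5
  d9 = 10 - d6 = 14/5
  d10 = d1 - d4/2 - d7/2 = 223/10
Walk from origin (0, 0):
  seg 1: up by d4 = -3/5 → (0, -3/5)
  seg 2: right by d3 = 9/5 → (9/5, -3/5)
  seg 3: down by d3 = 9/5 → (9/5, -12/5)
  seg 4: left by d6 = 36/5 → (-27/5, -12/5)
  seg 5: left by d1 = 15 → (-102/5, -12/5)
  seg 6: up by d3 = 9/5 → (-102/5, -3/5)

d4 = -3/5
d5 = 1
d6 = 36/5
d7 = -14
d8 = -6/5
d9 = 14/5
d10 = 223/10
endpoint = (-102/5, -3/5)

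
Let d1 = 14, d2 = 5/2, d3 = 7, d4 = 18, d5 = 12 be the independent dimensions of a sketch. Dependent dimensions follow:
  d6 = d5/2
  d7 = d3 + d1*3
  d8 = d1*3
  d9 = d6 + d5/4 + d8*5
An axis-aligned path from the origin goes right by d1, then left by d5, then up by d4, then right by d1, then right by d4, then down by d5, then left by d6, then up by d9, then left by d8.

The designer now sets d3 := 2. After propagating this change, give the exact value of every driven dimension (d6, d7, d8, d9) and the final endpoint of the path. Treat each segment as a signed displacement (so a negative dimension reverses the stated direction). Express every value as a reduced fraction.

Apply edit: d3 := 2
  d6 = d5/2 = 6
  d7 = d3 + d1*3 = 44
  d8 = d1*3 = 42
  d9 = d6 + d5/4 + d8*5 = 219
Walk from origin (0, 0):
  seg 1: right by d1 = 14 → (14, 0)
  seg 2: left by d5 = 12 → (2, 0)
  seg 3: up by d4 = 18 → (2, 18)
  seg 4: right by d1 = 14 → (16, 18)
  seg 5: right by d4 = 18 → (34, 18)
  seg 6: down by d5 = 12 → (34, 6)
  seg 7: left by d6 = 6 → (28, 6)
  seg 8: up by d9 = 219 → (28, 225)
  seg 9: left by d8 = 42 → (-14, 225)

d6 = 6
d7 = 44
d8 = 42
d9 = 219
endpoint = (-14, 225)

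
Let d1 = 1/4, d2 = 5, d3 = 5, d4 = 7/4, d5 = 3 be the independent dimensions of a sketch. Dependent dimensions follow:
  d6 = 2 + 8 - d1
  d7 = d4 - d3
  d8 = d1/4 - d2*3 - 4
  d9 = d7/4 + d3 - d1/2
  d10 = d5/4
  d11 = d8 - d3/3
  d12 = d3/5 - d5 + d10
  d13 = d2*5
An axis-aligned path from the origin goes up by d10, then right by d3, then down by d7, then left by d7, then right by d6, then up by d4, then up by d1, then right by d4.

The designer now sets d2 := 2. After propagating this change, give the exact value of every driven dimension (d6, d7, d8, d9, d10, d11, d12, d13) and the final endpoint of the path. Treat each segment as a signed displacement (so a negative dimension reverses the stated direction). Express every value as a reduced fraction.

d6 = 39/4
d7 = -13/4
d8 = -159/16
d9 = 65/16
d10 = 3/4
d11 = -557/48
d12 = -5/4
d13 = 10
endpoint = (79/4, 6)

Apply edit: d2 := 2
  d6 = 2 + 8 - d1 = 39/4
  d7 = d4 - d3 = -13/4
  d8 = d1/4 - d2*3 - 4 = -159/16
  d9 = d7/4 + d3 - d1/2 = 65/16
  d10 = d5/4 = 3/4
  d11 = d8 - d3/3 = -557/48
  d12 = d3/5 - d5 + d10 = -5/4
  d13 = d2*5 = 10
Walk from origin (0, 0):
  seg 1: up by d10 = 3/4 → (0, 3/4)
  seg 2: right by d3 = 5 → (5, 3/4)
  seg 3: down by d7 = -13/4 → (5, 4)
  seg 4: left by d7 = -13/4 → (33/4, 4)
  seg 5: right by d6 = 39/4 → (18, 4)
  seg 6: up by d4 = 7/4 → (18, 23/4)
  seg 7: up by d1 = 1/4 → (18, 6)
  seg 8: right by d4 = 7/4 → (79/4, 6)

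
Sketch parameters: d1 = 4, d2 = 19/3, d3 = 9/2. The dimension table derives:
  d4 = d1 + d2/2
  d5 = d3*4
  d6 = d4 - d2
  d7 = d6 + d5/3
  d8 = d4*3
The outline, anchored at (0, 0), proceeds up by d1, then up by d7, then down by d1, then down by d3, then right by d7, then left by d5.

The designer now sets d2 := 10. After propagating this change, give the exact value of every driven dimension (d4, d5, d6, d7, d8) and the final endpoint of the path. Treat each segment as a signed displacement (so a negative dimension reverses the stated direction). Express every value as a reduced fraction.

Apply edit: d2 := 10
  d4 = d1 + d2/2 = 9
  d5 = d3*4 = 18
  d6 = d4 - d2 = -1
  d7 = d6 + d5/3 = 5
  d8 = d4*3 = 27
Walk from origin (0, 0):
  seg 1: up by d1 = 4 → (0, 4)
  seg 2: up by d7 = 5 → (0, 9)
  seg 3: down by d1 = 4 → (0, 5)
  seg 4: down by d3 = 9/2 → (0, 1/2)
  seg 5: right by d7 = 5 → (5, 1/2)
  seg 6: left by d5 = 18 → (-13, 1/2)

d4 = 9
d5 = 18
d6 = -1
d7 = 5
d8 = 27
endpoint = (-13, 1/2)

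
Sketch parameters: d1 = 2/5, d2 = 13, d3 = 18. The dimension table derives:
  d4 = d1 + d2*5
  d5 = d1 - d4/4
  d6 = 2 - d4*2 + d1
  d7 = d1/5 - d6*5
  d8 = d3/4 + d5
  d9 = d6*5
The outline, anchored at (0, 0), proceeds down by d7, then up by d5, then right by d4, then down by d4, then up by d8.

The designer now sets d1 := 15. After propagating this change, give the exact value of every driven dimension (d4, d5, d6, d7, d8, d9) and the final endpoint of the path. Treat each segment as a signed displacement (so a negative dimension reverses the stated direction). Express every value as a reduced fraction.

d4 = 80
d5 = -5
d6 = -143
d7 = 718
d8 = -1/2
d9 = -715
endpoint = (80, -1607/2)

Apply edit: d1 := 15
  d4 = d1 + d2*5 = 80
  d5 = d1 - d4/4 = -5
  d6 = 2 - d4*2 + d1 = -143
  d7 = d1/5 - d6*5 = 718
  d8 = d3/4 + d5 = -1/2
  d9 = d6*5 = -715
Walk from origin (0, 0):
  seg 1: down by d7 = 718 → (0, -718)
  seg 2: up by d5 = -5 → (0, -723)
  seg 3: right by d4 = 80 → (80, -723)
  seg 4: down by d4 = 80 → (80, -803)
  seg 5: up by d8 = -1/2 → (80, -1607/2)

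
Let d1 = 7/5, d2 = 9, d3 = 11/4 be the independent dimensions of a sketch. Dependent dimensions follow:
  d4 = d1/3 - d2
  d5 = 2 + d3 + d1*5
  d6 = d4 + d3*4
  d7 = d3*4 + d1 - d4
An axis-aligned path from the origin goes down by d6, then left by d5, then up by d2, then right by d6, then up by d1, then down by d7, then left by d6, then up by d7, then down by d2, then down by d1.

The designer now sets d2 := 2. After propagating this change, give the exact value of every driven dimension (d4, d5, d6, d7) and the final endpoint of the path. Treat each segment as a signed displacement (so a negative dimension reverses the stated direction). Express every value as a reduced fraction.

Apply edit: d2 := 2
  d4 = d1/3 - d2 = -23/15
  d5 = 2 + d3 + d1*5 = 47/4
  d6 = d4 + d3*4 = 142/15
  d7 = d3*4 + d1 - d4 = 209/15
Walk from origin (0, 0):
  seg 1: down by d6 = 142/15 → (0, -142/15)
  seg 2: left by d5 = 47/4 → (-47/4, -142/15)
  seg 3: up by d2 = 2 → (-47/4, -112/15)
  seg 4: right by d6 = 142/15 → (-137/60, -112/15)
  seg 5: up by d1 = 7/5 → (-137/60, -91/15)
  seg 6: down by d7 = 209/15 → (-137/60, -20)
  seg 7: left by d6 = 142/15 → (-47/4, -20)
  seg 8: up by d7 = 209/15 → (-47/4, -91/15)
  seg 9: down by d2 = 2 → (-47/4, -121/15)
  seg 10: down by d1 = 7/5 → (-47/4, -142/15)

d4 = -23/15
d5 = 47/4
d6 = 142/15
d7 = 209/15
endpoint = (-47/4, -142/15)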